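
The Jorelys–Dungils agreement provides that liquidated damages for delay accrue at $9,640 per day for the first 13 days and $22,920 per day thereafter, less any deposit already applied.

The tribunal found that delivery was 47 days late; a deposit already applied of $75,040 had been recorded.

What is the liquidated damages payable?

First 13 days: 13 × $9,640 = $125,320
Remaining days: (47 − 13) × $22,920 = $779,280
Accrued per-day damages: $125,320 + $779,280 = $904,600
Less deposit already applied: $904,600 − $75,040 = $829,560

$829,560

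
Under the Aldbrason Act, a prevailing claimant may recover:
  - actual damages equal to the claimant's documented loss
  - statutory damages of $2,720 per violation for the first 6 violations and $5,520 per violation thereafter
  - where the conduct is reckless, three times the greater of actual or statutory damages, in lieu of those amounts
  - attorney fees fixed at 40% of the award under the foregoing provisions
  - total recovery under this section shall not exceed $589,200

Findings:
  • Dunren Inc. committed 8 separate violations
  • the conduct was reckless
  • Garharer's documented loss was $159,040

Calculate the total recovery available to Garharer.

First 6 violations: 6 × $2,720 = $16,320
Remaining violations: (8 − 6) × $5,520 = $11,040
Statutory damages: $16,320 + $11,040 = $27,360
Greater of actual damages ($159,040) or statutory damages ($27,360): $159,040
Trebled: 3 × $159,040 = $477,120
Attorney fees: 40% of $477,120 = $190,848
Total before cap: $477,120 + $190,848 = $667,968
Cap at $589,200: $667,968 exceeds the cap → $589,200

Total recovery: $589,200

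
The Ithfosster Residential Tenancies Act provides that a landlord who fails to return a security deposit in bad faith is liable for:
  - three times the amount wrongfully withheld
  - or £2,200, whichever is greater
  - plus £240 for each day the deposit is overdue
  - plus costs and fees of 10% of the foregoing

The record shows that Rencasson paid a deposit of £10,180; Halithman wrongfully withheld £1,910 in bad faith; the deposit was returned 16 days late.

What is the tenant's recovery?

Trebled: 3 × £1,910 = £5,730
Minimum £2,200: £5,730 meets the minimum, no increase.
Late-return penalty: 16 × £240 = £3,840
Damages plus late penalty: £5,730 + £3,840 = £9,570
Costs and fees: 10% of £9,570 = £957
Total recovery: £9,570 + £957 = £10,527

£10,527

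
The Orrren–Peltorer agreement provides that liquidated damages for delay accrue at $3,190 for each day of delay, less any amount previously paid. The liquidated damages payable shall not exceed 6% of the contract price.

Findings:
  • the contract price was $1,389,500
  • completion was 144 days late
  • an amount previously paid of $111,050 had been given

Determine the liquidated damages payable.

$83,370

Per-day damages: 144 × $3,190 = $459,360
Less amount previously paid: $459,360 − $111,050 = $348,310
Cap: 6% of $1,389,500 = $83,370
Cap at $83,370: $348,310 exceeds the cap → $83,370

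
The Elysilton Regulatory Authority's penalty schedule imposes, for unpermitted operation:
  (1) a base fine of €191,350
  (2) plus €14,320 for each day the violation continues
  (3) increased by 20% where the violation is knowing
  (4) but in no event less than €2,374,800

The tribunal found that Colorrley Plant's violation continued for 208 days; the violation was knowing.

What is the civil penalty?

Per-day component: 208 × €14,320 = €2,978,560
Base plus per-day: €191,350 + €2,978,560 = €3,169,910
Enhancement: 20% of €3,169,910 = €633,982
Enhanced fine: €3,169,910 + €633,982 = €3,803,892
Minimum €2,374,800: €3,803,892 meets the minimum, no increase.

€3,803,892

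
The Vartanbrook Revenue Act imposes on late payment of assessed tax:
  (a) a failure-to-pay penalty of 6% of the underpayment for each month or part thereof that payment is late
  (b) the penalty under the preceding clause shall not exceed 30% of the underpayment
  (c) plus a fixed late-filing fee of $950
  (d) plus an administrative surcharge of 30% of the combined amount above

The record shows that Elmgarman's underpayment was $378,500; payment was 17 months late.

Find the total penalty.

Accrued rate: 6% × 17 = 102%, capped at 30% → 30%
Failure-to-pay penalty: 30% of $378,500 = $113,550
Penalty before surcharge: $113,550 + $950 = $114,500
Administrative surcharge: 30% of $114,500 = $34,350
Total penalty: $114,500 + $34,350 = $148,850

$148,850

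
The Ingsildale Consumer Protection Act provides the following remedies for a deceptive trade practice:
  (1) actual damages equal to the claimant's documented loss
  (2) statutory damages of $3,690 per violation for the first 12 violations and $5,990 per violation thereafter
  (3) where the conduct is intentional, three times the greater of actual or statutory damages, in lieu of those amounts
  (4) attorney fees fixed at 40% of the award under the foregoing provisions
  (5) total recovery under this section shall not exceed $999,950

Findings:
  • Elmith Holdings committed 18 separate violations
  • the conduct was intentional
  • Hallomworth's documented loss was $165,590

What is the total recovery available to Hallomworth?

$695,478

First 12 violations: 12 × $3,690 = $44,280
Remaining violations: (18 − 12) × $5,990 = $35,940
Statutory damages: $44,280 + $35,940 = $80,220
Greater of actual damages ($165,590) or statutory damages ($80,220): $165,590
Trebled: 3 × $165,590 = $496,770
Attorney fees: 40% of $496,770 = $198,708
Total before cap: $496,770 + $198,708 = $695,478
Cap at $999,950: $695,478 is within the cap, no reduction.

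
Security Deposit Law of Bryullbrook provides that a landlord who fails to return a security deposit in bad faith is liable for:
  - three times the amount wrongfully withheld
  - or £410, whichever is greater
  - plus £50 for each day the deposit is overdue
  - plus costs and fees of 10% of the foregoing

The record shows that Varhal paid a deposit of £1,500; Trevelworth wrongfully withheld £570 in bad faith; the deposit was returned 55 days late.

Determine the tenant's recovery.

£4,906

Trebled: 3 × £570 = £1,710
Minimum £410: £1,710 meets the minimum, no increase.
Late-return penalty: 55 × £50 = £2,750
Damages plus late penalty: £1,710 + £2,750 = £4,460
Costs and fees: 10% of £4,460 = £446
Total recovery: £4,460 + £446 = £4,906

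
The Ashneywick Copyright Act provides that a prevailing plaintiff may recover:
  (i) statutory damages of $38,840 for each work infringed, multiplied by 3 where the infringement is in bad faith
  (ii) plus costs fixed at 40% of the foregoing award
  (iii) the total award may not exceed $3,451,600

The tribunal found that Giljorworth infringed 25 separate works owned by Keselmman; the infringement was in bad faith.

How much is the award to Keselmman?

$3,451,600

Statutory damages: 25 × $38,840 = $971,000
Trebled: 3 × $971,000 = $2,913,000
Costs: 40% of $2,913,000 = $1,165,200
Award plus costs: $2,913,000 + $1,165,200 = $4,078,200
Cap at $3,451,600: $4,078,200 exceeds the cap → $3,451,600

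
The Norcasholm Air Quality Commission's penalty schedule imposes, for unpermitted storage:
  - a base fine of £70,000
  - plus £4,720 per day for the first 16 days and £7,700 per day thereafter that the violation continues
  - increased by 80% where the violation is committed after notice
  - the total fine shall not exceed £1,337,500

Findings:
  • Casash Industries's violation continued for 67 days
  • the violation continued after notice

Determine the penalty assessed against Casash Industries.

First 16 days: 16 × £4,720 = £75,520
Remaining days: (67 − 16) × £7,700 = £392,700
Per-day component: £75,520 + £392,700 = £468,220
Base plus per-day: £70,000 + £468,220 = £538,220
Enhancement: 80% of £538,220 = £430,576
Enhanced fine: £538,220 + £430,576 = £968,796
Cap at £1,337,500: £968,796 is within the cap, no reduction.

£968,796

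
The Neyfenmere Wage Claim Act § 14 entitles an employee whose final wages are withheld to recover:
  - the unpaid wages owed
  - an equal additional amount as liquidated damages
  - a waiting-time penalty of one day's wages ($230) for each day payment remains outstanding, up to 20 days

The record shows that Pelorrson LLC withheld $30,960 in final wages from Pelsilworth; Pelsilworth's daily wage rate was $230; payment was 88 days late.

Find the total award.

Total award: $66,520

Liquidated damages (equal amount): $30,960
Penalty days: min(88, 20) = 20
Waiting-time penalty: 20 × $230 = $4,600
Total award: $30,960 + $30,960 + $4,600 = $66,520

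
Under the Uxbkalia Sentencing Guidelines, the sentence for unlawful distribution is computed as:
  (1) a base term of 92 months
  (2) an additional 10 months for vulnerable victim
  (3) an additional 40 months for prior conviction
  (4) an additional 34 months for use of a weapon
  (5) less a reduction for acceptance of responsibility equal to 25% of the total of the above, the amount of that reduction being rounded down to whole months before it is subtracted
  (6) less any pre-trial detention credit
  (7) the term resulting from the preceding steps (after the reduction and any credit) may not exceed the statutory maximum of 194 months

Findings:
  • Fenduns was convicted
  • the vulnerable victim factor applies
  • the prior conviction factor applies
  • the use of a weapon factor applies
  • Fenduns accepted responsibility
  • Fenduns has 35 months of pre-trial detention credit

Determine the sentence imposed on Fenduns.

Vulnerable victim enhancement: +10 months
Prior conviction enhancement: +40 months
Use of a weapon enhancement: +34 months
Adjusted term: 92 months + 10 months + 40 months + 34 months = 176 months
Acceptance of responsibility reduction: 25% of 176 months = 44 months (rounded down)
After reduction: 176 − 44 = 132 months
Less pre-trial detention credit: 132 months − 35 months = 97 months
Cap at 194 months: 97 months is within the cap, no reduction.

Sentence: 97 months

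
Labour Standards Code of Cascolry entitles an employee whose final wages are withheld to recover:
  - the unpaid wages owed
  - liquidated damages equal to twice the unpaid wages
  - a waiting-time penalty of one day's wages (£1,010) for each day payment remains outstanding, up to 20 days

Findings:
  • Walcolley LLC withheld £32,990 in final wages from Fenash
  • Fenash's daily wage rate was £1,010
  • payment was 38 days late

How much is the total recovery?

Doubled: 2 × £32,990 = £65,980
Penalty days: min(38, 20) = 20
Waiting-time penalty: 20 × £1,010 = £20,200
Total award: £32,990 + £65,980 + £20,200 = £119,170

£119,170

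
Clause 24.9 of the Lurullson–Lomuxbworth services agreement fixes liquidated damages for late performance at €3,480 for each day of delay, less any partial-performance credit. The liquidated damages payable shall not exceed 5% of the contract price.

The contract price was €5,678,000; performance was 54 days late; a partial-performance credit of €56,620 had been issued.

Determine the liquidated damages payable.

Per-day damages: 54 × €3,480 = €187,920
Less partial-performance credit: €187,920 − €56,620 = €131,300
Cap: 5% of €5,678,000 = €283,900
Cap at €283,900: €131,300 is within the cap, no reduction.

Liquidated damages: €131,300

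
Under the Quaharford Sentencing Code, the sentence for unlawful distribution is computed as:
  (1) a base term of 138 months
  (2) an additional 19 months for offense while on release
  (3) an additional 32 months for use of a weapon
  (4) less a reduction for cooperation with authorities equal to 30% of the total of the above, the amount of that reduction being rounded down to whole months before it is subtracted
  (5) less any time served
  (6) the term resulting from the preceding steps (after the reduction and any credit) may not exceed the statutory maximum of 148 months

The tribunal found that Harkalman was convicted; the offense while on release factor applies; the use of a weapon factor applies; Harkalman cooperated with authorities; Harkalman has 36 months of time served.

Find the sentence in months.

97 months

Offense while on release enhancement: +19 months
Use of a weapon enhancement: +32 months
Adjusted term: 138 months + 19 months + 32 months = 189 months
Cooperation with authorities reduction: 30% of 189 months = 56 months (rounded down)
After reduction: 189 − 56 = 133 months
Less time served: 133 months − 36 months = 97 months
Cap at 148 months: 97 months is within the cap, no reduction.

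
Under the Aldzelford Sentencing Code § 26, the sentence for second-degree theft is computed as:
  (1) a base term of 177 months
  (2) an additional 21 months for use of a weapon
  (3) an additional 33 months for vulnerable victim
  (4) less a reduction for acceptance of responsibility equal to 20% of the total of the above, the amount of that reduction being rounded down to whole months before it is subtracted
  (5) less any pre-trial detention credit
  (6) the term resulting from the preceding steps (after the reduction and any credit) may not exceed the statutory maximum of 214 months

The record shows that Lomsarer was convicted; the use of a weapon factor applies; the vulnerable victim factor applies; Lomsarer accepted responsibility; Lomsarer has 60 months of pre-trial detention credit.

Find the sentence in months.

Use of a weapon enhancement: +21 months
Vulnerable victim enhancement: +33 months
Adjusted term: 177 months + 21 months + 33 months = 231 months
Acceptance of responsibility reduction: 20% of 231 months = 46 months (rounded down)
After reduction: 231 − 46 = 185 months
Less pre-trial detention credit: 185 months − 60 months = 125 months
Cap at 214 months: 125 months is within the cap, no reduction.

Sentence: 125 months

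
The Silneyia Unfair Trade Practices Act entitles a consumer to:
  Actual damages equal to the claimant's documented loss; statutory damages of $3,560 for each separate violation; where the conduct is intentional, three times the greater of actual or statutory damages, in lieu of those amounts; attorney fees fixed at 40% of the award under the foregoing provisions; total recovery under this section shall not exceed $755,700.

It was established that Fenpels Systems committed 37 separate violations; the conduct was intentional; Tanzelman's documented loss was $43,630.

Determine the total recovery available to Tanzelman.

Statutory damages: 37 × $3,560 = $131,720
Greater of actual damages ($43,630) or statutory damages ($131,720): $131,720
Trebled: 3 × $131,720 = $395,160
Attorney fees: 40% of $395,160 = $158,064
Total before cap: $395,160 + $158,064 = $553,224
Cap at $755,700: $553,224 is within the cap, no reduction.

$553,224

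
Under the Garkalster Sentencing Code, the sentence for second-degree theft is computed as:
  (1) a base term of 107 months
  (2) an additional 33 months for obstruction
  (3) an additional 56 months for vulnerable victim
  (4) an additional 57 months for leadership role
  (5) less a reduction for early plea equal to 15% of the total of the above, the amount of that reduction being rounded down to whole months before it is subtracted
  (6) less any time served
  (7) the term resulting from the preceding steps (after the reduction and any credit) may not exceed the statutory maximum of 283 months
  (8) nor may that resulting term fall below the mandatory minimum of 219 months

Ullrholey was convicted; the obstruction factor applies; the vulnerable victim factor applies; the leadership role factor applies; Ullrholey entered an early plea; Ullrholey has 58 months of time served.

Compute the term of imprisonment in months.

219 months

Obstruction enhancement: +33 months
Vulnerable victim enhancement: +56 months
Leadership role enhancement: +57 months
Adjusted term: 107 months + 33 months + 56 months + 57 months = 253 months
Early plea reduction: 15% of 253 months = 37 months (rounded down)
After reduction: 253 − 37 = 216 months
Less time served: 216 months − 58 months = 158 months
Cap at 283 months: 158 months is within the cap, no reduction.
Minimum 219 months: 158 months is below the minimum → 219 months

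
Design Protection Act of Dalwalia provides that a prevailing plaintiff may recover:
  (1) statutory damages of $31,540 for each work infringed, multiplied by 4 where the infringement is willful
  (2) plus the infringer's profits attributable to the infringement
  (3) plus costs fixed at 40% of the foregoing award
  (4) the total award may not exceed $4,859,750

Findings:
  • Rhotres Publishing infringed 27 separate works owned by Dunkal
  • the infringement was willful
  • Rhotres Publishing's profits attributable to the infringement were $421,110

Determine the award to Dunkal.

Statutory damages: 27 × $31,540 = $851,580
Multiplied by 4: 4 × $851,580 = $3,406,320
Combined award: $3,406,320 + $421,110 = $3,827,430
Costs: 40% of $3,827,430 = $1,530,972
Award plus costs: $3,827,430 + $1,530,972 = $5,358,402
Cap at $4,859,750: $5,358,402 exceeds the cap → $4,859,750

$4,859,750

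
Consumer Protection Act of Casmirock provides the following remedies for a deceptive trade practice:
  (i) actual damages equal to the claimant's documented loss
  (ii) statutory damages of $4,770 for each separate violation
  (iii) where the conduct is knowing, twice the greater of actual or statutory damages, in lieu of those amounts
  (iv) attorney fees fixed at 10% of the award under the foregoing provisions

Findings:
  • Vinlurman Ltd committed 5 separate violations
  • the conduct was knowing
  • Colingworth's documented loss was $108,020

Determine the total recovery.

Statutory damages: 5 × $4,770 = $23,850
Greater of actual damages ($108,020) or statutory damages ($23,850): $108,020
Doubled: 2 × $108,020 = $216,040
Attorney fees: 10% of $216,040 = $21,604
Total recovery: $216,040 + $21,604 = $237,644

Total recovery: $237,644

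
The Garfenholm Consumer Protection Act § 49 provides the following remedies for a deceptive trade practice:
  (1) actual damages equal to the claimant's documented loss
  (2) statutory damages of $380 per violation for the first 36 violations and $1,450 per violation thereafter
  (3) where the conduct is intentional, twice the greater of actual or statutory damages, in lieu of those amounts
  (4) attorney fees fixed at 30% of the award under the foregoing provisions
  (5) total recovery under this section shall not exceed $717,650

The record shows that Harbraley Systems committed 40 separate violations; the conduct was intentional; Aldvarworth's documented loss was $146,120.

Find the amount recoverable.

Total recovery: $379,912

First 36 violations: 36 × $380 = $13,680
Remaining violations: (40 − 36) × $1,450 = $5,800
Statutory damages: $13,680 + $5,800 = $19,480
Greater of actual damages ($146,120) or statutory damages ($19,480): $146,120
Doubled: 2 × $146,120 = $292,240
Attorney fees: 30% of $292,240 = $87,672
Total before cap: $292,240 + $87,672 = $379,912
Cap at $717,650: $379,912 is within the cap, no reduction.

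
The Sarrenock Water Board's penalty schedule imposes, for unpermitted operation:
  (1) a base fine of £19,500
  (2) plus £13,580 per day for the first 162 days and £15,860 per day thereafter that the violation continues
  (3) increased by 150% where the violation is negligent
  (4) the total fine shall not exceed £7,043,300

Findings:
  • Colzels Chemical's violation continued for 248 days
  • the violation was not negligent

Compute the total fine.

Civil penalty: £3,583,420

First 162 days: 162 × £13,580 = £2,199,960
Remaining days: (248 − 162) × £15,860 = £1,363,960
Per-day component: £2,199,960 + £1,363,960 = £3,563,920
Base plus per-day: £19,500 + £3,563,920 = £3,583,420
The violation was not negligent: no 150% increase.
Cap at £7,043,300: £3,583,420 is within the cap, no reduction.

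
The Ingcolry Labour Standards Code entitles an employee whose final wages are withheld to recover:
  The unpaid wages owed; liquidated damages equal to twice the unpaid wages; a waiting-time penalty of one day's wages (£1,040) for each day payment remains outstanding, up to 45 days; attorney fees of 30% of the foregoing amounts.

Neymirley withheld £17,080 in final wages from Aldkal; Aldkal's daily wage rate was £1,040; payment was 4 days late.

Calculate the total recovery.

Doubled: 2 × £17,080 = £34,160
Penalty days: min(4, 45) = 4
Waiting-time penalty: 4 × £1,040 = £4,160
Subtotal: £17,080 + £34,160 + £4,160 = £55,400
Attorney fees: 30% of £55,400 = £16,620
Total award: £55,400 + £16,620 = £72,020

£72,020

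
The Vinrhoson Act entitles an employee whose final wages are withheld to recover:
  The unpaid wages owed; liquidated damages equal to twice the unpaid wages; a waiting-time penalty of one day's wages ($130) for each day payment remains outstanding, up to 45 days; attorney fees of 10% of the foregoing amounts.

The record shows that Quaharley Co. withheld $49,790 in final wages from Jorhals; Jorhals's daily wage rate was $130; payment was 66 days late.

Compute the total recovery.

Doubled: 2 × $49,790 = $99,580
Penalty days: min(66, 45) = 45
Waiting-time penalty: 45 × $130 = $5,850
Subtotal: $49,790 + $99,580 + $5,850 = $155,220
Attorney fees: 10% of $155,220 = $15,522
Total award: $155,220 + $15,522 = $170,742

$170,742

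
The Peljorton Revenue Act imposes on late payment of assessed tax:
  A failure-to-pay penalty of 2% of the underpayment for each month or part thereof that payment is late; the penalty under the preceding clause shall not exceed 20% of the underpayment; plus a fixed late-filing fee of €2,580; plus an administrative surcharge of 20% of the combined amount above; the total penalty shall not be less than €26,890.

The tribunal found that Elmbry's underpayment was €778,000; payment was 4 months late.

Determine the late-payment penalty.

Accrued rate: 2% × 4 = 8%, capped at 20% → 8%
Failure-to-pay penalty: 8% of €778,000 = €62,240
Penalty before surcharge: €62,240 + €2,580 = €64,820
Administrative surcharge: 20% of €64,820 = €12,964
Total penalty: €64,820 + €12,964 = €77,784
Minimum €26,890: €77,784 meets the minimum, no increase.

€77,784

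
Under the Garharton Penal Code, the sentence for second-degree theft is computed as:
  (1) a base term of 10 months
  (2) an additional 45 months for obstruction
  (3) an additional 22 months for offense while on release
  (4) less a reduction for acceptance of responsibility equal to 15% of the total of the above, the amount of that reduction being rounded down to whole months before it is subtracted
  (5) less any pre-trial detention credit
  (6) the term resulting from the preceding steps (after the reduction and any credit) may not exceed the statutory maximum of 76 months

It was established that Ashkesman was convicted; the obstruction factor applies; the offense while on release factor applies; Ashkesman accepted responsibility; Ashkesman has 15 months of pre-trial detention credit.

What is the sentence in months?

Obstruction enhancement: +45 months
Offense while on release enhancement: +22 months
Adjusted term: 10 months + 45 months + 22 months = 77 months
Acceptance of responsibility reduction: 15% of 77 months = 11 months (rounded down)
After reduction: 77 − 11 = 66 months
Less pre-trial detention credit: 66 months − 15 months = 51 months
Cap at 76 months: 51 months is within the cap, no reduction.

51 months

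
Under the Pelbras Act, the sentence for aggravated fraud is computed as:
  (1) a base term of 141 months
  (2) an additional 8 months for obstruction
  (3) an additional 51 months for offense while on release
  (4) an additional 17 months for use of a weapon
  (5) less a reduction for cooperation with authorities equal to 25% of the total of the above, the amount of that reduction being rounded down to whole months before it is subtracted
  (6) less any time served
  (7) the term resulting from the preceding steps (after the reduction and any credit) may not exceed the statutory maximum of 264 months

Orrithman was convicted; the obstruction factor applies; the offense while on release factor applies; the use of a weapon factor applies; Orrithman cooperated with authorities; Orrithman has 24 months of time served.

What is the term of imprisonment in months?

Obstruction enhancement: +8 months
Offense while on release enhancement: +51 months
Use of a weapon enhancement: +17 months
Adjusted term: 141 months + 8 months + 51 months + 17 months = 217 months
Cooperation with authorities reduction: 25% of 217 months = 54 months (rounded down)
After reduction: 217 − 54 = 163 months
Less time served: 163 months − 24 months = 139 months
Cap at 264 months: 139 months is within the cap, no reduction.

Sentence: 139 months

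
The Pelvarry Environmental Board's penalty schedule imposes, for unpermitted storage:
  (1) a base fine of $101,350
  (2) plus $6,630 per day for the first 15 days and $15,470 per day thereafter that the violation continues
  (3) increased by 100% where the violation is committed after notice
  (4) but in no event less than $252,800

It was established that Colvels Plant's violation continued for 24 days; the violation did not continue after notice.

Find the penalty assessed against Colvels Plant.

First 15 days: 15 × $6,630 = $99,450
Remaining days: (24 − 15) × $15,470 = $139,230
Per-day component: $99,450 + $139,230 = $238,680
Base plus per-day: $101,350 + $238,680 = $340,030
The violation did not continue after notice: no 100% increase.
Minimum $252,800: $340,030 meets the minimum, no increase.

Civil penalty: $340,030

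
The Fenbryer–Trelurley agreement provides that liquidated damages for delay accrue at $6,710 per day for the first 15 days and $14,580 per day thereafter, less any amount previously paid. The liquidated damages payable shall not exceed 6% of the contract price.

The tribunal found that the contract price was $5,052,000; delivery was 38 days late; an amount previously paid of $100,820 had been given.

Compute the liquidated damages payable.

First 15 days: 15 × $6,710 = $100,650
Remaining days: (38 − 15) × $14,580 = $335,340
Accrued per-day damages: $100,650 + $335,340 = $435,990
Less amount previously paid: $435,990 − $100,820 = $335,170
Cap: 6% of $5,052,000 = $303,120
Cap at $303,120: $335,170 exceeds the cap → $303,120

Liquidated damages: $303,120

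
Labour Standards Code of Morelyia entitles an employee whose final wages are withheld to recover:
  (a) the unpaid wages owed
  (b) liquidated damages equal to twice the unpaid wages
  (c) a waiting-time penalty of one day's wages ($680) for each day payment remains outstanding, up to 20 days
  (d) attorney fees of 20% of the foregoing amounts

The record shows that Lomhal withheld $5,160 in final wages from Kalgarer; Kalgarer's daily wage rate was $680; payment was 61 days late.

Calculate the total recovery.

Doubled: 2 × $5,160 = $10,320
Penalty days: min(61, 20) = 20
Waiting-time penalty: 20 × $680 = $13,600
Subtotal: $5,160 + $10,320 + $13,600 = $29,080
Attorney fees: 20% of $29,080 = $5,816
Total award: $29,080 + $5,816 = $34,896

$34,896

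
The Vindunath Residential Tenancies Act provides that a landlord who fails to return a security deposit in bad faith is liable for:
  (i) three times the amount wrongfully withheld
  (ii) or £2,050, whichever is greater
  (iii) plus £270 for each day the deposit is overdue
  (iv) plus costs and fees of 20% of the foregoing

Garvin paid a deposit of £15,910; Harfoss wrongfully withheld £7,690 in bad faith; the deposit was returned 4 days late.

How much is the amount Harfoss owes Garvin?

Trebled: 3 × £7,690 = £23,070
Minimum £2,050: £23,070 meets the minimum, no increase.
Late-return penalty: 4 × £270 = £1,080
Damages plus late penalty: £23,070 + £1,080 = £24,150
Costs and fees: 20% of £24,150 = £4,830
Total recovery: £24,150 + £4,830 = £28,980

£28,980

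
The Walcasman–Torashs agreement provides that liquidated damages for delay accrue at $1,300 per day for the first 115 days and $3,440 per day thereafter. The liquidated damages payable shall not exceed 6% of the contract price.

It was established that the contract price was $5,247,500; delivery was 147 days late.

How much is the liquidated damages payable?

$259,580

First 115 days: 115 × $1,300 = $149,500
Remaining days: (147 − 115) × $3,440 = $110,080
Accrued per-day damages: $149,500 + $110,080 = $259,580
Cap: 6% of $5,247,500 = $314,850
Cap at $314,850: $259,580 is within the cap, no reduction.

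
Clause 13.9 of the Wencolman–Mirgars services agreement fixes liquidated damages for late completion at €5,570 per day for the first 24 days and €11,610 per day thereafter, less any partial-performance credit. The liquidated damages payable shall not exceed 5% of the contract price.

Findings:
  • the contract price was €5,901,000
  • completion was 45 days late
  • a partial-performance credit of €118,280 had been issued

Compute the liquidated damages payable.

€259,210

First 24 days: 24 × €5,570 = €133,680
Remaining days: (45 − 24) × €11,610 = €243,810
Accrued per-day damages: €133,680 + €243,810 = €377,490
Less partial-performance credit: €377,490 − €118,280 = €259,210
Cap: 5% of €5,901,000 = €295,050
Cap at €295,050: €259,210 is within the cap, no reduction.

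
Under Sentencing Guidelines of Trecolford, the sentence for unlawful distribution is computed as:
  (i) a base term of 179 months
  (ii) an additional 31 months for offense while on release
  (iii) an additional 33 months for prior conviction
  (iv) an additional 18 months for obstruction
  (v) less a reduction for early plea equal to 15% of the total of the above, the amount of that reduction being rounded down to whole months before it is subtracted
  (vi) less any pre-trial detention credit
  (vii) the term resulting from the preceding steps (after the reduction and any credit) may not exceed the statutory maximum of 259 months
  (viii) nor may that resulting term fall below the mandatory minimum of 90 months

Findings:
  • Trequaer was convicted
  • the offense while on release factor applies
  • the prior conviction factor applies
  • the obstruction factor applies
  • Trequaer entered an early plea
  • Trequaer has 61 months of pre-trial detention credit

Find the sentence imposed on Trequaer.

Offense while on release enhancement: +31 months
Prior conviction enhancement: +33 months
Obstruction enhancement: +18 months
Adjusted term: 179 months + 31 months + 33 months + 18 months = 261 months
Early plea reduction: 15% of 261 months = 39 months (rounded down)
After reduction: 261 − 39 = 222 months
Less pre-trial detention credit: 222 months − 61 months = 161 months
Cap at 259 months: 161 months is within the cap, no reduction.
Minimum 90 months: 161 months meets the minimum, no increase.

161 months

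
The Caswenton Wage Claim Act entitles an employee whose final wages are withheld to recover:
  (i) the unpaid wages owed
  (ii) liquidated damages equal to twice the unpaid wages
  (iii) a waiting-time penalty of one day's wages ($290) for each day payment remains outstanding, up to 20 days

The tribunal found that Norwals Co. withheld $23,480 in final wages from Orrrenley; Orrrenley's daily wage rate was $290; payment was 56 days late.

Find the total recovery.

$76,240

Doubled: 2 × $23,480 = $46,960
Penalty days: min(56, 20) = 20
Waiting-time penalty: 20 × $290 = $5,800
Total award: $23,480 + $46,960 + $5,800 = $76,240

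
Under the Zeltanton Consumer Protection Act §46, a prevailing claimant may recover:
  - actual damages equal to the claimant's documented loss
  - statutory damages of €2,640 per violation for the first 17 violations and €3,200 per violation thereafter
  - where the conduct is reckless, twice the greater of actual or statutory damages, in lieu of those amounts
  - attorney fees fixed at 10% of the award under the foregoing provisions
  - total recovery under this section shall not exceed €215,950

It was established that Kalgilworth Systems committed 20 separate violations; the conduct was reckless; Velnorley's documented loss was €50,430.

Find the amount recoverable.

€119,856

First 17 violations: 17 × €2,640 = €44,880
Remaining violations: (20 − 17) × €3,200 = €9,600
Statutory damages: €44,880 + €9,600 = €54,480
Greater of actual damages (€50,430) or statutory damages (€54,480): €54,480
Doubled: 2 × €54,480 = €108,960
Attorney fees: 10% of €108,960 = €10,896
Total before cap: €108,960 + €10,896 = €119,856
Cap at €215,950: €119,856 is within the cap, no reduction.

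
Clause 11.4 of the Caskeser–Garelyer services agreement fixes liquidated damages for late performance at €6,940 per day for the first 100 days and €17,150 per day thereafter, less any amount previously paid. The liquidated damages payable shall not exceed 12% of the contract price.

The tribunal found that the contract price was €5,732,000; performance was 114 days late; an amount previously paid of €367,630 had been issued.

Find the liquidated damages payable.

First 100 days: 100 × €6,940 = €694,000
Remaining days: (114 − 100) × €17,150 = €240,100
Accrued per-day damages: €694,000 + €240,100 = €934,100
Less amount previously paid: €934,100 − €367,630 = €566,470
Cap: 12% of €5,732,000 = €687,840
Cap at €687,840: €566,470 is within the cap, no reduction.

€566,470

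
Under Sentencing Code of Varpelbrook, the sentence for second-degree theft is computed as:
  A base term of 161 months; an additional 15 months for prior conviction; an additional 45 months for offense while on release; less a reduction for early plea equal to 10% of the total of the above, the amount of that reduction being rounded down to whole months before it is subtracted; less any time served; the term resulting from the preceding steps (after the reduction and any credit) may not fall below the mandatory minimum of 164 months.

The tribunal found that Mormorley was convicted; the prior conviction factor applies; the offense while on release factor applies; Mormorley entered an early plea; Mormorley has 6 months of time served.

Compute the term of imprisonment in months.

Prior conviction enhancement: +15 months
Offense while on release enhancement: +45 months
Adjusted term: 161 months + 15 months + 45 months = 221 months
Early plea reduction: 10% of 221 months = 22 months (rounded down)
After reduction: 221 − 22 = 199 months
Less time served: 199 months − 6 months = 193 months
Minimum 164 months: 193 months meets the minimum, no increase.

193 months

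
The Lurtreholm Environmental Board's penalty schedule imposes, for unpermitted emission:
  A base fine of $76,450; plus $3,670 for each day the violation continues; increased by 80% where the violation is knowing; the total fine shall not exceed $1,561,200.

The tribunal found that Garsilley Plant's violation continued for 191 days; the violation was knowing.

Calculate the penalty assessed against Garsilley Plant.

$1,399,356

Per-day component: 191 × $3,670 = $700,970
Base plus per-day: $76,450 + $700,970 = $777,420
Enhancement: 80% of $777,420 = $621,936
Enhanced fine: $777,420 + $621,936 = $1,399,356
Cap at $1,561,200: $1,399,356 is within the cap, no reduction.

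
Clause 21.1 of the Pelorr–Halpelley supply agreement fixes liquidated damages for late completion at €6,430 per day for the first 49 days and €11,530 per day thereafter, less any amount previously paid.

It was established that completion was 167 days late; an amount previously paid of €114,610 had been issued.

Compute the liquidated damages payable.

First 49 days: 49 × €6,430 = €315,070
Remaining days: (167 − 49) × €11,530 = €1,360,540
Accrued per-day damages: €315,070 + €1,360,540 = €1,675,610
Less amount previously paid: €1,675,610 − €114,610 = €1,561,000

Liquidated damages: €1,561,000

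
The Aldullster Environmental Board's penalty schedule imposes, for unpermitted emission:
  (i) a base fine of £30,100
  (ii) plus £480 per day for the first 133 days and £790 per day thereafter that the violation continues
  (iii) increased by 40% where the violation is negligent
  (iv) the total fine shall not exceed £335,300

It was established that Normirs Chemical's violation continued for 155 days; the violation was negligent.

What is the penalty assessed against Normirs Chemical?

£155,848

First 133 days: 133 × £480 = £63,840
Remaining days: (155 − 133) × £790 = £17,380
Per-day component: £63,840 + £17,380 = £81,220
Base plus per-day: £30,100 + £81,220 = £111,320
Enhancement: 40% of £111,320 = £44,528
Enhanced fine: £111,320 + £44,528 = £155,848
Cap at £335,300: £155,848 is within the cap, no reduction.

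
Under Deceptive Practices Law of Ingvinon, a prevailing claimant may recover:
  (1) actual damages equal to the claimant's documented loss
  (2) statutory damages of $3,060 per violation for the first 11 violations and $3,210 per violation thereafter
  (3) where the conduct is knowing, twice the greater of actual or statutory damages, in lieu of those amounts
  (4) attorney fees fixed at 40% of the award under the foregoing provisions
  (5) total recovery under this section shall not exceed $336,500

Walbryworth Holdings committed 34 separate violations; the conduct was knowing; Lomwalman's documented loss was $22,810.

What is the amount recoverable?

$300,972

First 11 violations: 11 × $3,060 = $33,660
Remaining violations: (34 − 11) × $3,210 = $73,830
Statutory damages: $33,660 + $73,830 = $107,490
Greater of actual damages ($22,810) or statutory damages ($107,490): $107,490
Doubled: 2 × $107,490 = $214,980
Attorney fees: 40% of $214,980 = $85,992
Total before cap: $214,980 + $85,992 = $300,972
Cap at $336,500: $300,972 is within the cap, no reduction.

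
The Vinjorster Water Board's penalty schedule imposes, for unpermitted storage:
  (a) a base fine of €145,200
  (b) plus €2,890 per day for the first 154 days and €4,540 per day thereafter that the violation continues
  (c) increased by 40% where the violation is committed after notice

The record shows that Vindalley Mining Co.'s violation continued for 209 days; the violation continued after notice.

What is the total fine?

Civil penalty: €1,175,944

First 154 days: 154 × €2,890 = €445,060
Remaining days: (209 − 154) × €4,540 = €249,700
Per-day component: €445,060 + €249,700 = €694,760
Base plus per-day: €145,200 + €694,760 = €839,960
Enhancement: 40% of €839,960 = €335,984
Enhanced fine: €839,960 + €335,984 = €1,175,944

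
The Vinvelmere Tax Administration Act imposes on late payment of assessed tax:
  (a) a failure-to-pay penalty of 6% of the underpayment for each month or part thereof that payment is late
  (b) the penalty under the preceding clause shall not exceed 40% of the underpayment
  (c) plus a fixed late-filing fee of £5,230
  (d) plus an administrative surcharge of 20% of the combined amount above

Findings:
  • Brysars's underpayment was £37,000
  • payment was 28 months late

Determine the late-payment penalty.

£24,036

Accrued rate: 6% × 28 = 168%, capped at 40% → 40%
Failure-to-pay penalty: 40% of £37,000 = £14,800
Penalty before surcharge: £14,800 + £5,230 = £20,030
Administrative surcharge: 20% of £20,030 = £4,006
Total penalty: £20,030 + £4,006 = £24,036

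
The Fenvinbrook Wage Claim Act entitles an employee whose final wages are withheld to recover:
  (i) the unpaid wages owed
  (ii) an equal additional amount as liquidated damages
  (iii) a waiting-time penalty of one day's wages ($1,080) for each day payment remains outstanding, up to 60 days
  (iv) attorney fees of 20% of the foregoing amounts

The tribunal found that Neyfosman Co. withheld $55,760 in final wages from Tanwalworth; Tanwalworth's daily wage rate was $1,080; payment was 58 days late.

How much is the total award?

Liquidated damages (equal amount): $55,760
Penalty days: min(58, 60) = 58
Waiting-time penalty: 58 × $1,080 = $62,640
Subtotal: $55,760 + $55,760 + $62,640 = $174,160
Attorney fees: 20% of $174,160 = $34,832
Total award: $174,160 + $34,832 = $208,992

Total award: $208,992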